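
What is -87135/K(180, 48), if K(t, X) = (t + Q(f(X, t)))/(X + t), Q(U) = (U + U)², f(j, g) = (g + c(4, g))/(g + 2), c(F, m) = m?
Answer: -913982251/9001 ≈ -1.0154e+5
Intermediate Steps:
f(j, g) = 2*g/(2 + g) (f(j, g) = (g + g)/(g + 2) = (2*g)/(2 + g) = 2*g/(2 + g))
Q(U) = 4*U² (Q(U) = (2*U)² = 4*U²)
K(t, X) = (t + 16*t²/(2 + t)²)/(X + t) (K(t, X) = (t + 4*(2*t/(2 + t))²)/(X + t) = (t + 4*(4*t²/(2 + t)²))/(X + t) = (t + 16*t²/(2 + t)²)/(X + t))
-87135/K(180, 48) = -87135*(2 + 180)²*(48 + 180)/(180*((2 + 180)² + 16*180)) = -87135*629356/(15*(182² + 2880)) = -87135*629356/(15*(33124 + 2880)) = -87135/(180*(1/33124)*(1/228)*36004) = -87135/135015/157339 = -87135*157339/135015 = -913982251/9001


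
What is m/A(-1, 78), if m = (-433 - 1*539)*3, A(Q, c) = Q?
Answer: 2916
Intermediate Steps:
m = -2916 (m = (-433 - 539)*3 = -972*3 = -2916)
m/A(-1, 78) = -2916/(-1) = -2916*(-1) = 2916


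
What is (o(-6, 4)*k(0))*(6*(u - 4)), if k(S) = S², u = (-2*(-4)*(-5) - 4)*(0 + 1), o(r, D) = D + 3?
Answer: 0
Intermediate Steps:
o(r, D) = 3 + D
u = -44 (u = (8*(-5) - 4)*1 = (-40 - 4)*1 = -44*1 = -44)
(o(-6, 4)*k(0))*(6*(u - 4)) = ((3 + 4)*0²)*(6*(-44 - 4)) = (7*0)*(6*(-48)) = 0*(-288) = 0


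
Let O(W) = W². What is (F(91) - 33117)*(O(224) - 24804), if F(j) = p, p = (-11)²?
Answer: -837174512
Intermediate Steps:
p = 121
F(j) = 121
(F(91) - 33117)*(O(224) - 24804) = (121 - 33117)*(224² - 24804) = -32996*(50176 - 24804) = -32996*25372 = -837174512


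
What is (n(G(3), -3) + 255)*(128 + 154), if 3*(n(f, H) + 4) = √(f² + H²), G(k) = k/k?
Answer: 70782 + 94*√10 ≈ 71079.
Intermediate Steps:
G(k) = 1
n(f, H) = -4 + √(H² + f²)/3 (n(f, H) = -4 + √(f² + H²)/3 = -4 + √(H² + f²)/3)
(n(G(3), -3) + 255)*(128 + 154) = ((-4 + √((-3)² + 1²)/3) + 255)*(128 + 154) = ((-4 + √(9 + 1)/3) + 255)*282 = ((-4 + √10/3) + 255)*282 = (251 + √10/3)*282 = 70782 + 94*√10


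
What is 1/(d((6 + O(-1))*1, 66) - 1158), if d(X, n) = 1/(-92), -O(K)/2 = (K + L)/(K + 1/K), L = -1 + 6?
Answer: -92/106537 ≈ -0.00086355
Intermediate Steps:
L = 5
O(K) = -2*(5 + K)/(K + 1/K) (O(K) = -2*(K + 5)/(K + 1/K) = -2*(5 + K)/(K + 1/K))
d(X, n) = -1/92
1/(d((6 + O(-1))*1, 66) - 1158) = 1/(-1/92 - 1158) = 1/(-106537/92) = -92/106537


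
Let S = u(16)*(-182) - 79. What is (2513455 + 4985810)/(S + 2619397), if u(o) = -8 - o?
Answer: 2499755/874562 ≈ 2.8583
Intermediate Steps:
S = 4289 (S = (-8 - 1*16)*(-182) - 79 = (-8 - 16)*(-182) - 79 = -24*(-182) - 79 = 4368 - 79 = 4289)
(2513455 + 4985810)/(S + 2619397) = (2513455 + 4985810)/(4289 + 2619397) = 7499265/2623686 = 7499265*(1/2623686) = 2499755/874562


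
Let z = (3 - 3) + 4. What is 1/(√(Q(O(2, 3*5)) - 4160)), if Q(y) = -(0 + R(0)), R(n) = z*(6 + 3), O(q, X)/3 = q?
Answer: -I*√1049/2098 ≈ -0.015438*I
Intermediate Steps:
z = 4 (z = 0 + 4 = 4)
O(q, X) = 3*q
R(n) = 36 (R(n) = 4*(6 + 3) = 4*9 = 36)
Q(y) = -36 (Q(y) = -(0 + 36) = -1*36 = -36)
1/(√(Q(O(2, 3*5)) - 4160)) = 1/(√(-36 - 4160)) = 1/(√(-4196)) = 1/(2*I*√1049) = -I*√1049/2098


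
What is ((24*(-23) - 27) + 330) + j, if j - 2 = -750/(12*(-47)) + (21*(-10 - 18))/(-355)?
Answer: -8142743/33370 ≈ -244.01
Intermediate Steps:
j = 166387/33370 (j = 2 + (-750/(12*(-47)) + (21*(-10 - 18))/(-355)) = 2 + (-750/(-564) + (21*(-28))*(-1/355)) = 2 + (-750*(-1/564) - 588*(-1/355)) = 2 + (125/94 + 588/355) = 2 + 99647/33370 = 166387/33370 ≈ 4.9861)
((24*(-23) - 27) + 330) + j = ((24*(-23) - 27) + 330) + 166387/33370 = ((-552 - 27) + 330) + 166387/33370 = (-579 + 330) + 166387/33370 = -249 + 166387/33370 = -8142743/33370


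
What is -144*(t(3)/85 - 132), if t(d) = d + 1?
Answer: 1615104/85 ≈ 19001.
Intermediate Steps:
t(d) = 1 + d
-144*(t(3)/85 - 132) = -144*((1 + 3)/85 - 132) = -144*(4*(1/85) - 132) = -144*(4/85 - 132) = -144*(-11216/85) = 1615104/85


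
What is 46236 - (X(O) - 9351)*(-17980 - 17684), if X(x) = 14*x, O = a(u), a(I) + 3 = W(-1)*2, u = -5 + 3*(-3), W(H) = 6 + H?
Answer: -329952756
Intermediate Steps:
u = -14 (u = -5 - 9 = -14)
a(I) = 7 (a(I) = -3 + (6 - 1)*2 = -3 + 5*2 = -3 + 10 = 7)
O = 7
46236 - (X(O) - 9351)*(-17980 - 17684) = 46236 - (14*7 - 9351)*(-17980 - 17684) = 46236 - (98 - 9351)*(-35664) = 46236 - (-9253)*(-35664) = 46236 - 1*329998992 = 46236 - 329998992 = -329952756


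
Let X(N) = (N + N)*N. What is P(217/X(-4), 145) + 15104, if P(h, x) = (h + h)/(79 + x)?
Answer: 7733279/512 ≈ 15104.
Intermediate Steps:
X(N) = 2*N**2 (X(N) = (2*N)*N = 2*N**2)
P(h, x) = 2*h/(79 + x) (P(h, x) = (2*h)/(79 + x) = 2*h/(79 + x))
P(217/X(-4), 145) + 15104 = 2*(217/((2*(-4)**2)))/(79 + 145) + 15104 = 2*(217/((2*16)))/224 + 15104 = 2*(217/32)*(1/224) + 15104 = 31/512 + 15104 = 7733279/512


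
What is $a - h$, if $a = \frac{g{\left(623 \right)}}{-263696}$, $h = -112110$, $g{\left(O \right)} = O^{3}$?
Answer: $\frac{29321154193}{263696} \approx 1.1119 \cdot 10^{5}$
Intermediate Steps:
$a = - \frac{241804367}{263696}$ ($a = \frac{623^{3}}{-263696} = 241804367 \left(- \frac{1}{263696}\right) = - \frac{241804367}{263696} \approx -916.98$)
$a - h = - \frac{241804367}{263696} - -112110 = - \frac{241804367}{263696} + 112110 = \frac{29321154193}{263696}$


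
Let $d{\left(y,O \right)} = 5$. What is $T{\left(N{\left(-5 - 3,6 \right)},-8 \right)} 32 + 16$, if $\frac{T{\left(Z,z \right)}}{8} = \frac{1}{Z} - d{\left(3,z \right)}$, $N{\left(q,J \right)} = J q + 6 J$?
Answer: $- \frac{3856}{3} \approx -1285.3$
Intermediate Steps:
$N{\left(q,J \right)} = 6 J + J q$
$T{\left(Z,z \right)} = -40 + \frac{8}{Z}$ ($T{\left(Z,z \right)} = 8 \left(\frac{1}{Z} - 5\right) = 8 \left(-5 + \frac{1}{Z}\right) = -40 + \frac{8}{Z}$)
$T{\left(N{\left(-5 - 3,6 \right)},-8 \right)} 32 + 16 = \left(-40 + \frac{8}{6 \left(6 - 8\right)}\right) 32 + 16 = \left(-40 + \frac{8}{6 \left(-2\right)}\right) 32 + 16 = \left(-40 + \frac{8}{-12}\right) 32 + 16 = \left(-40 + 8 \left(- \frac{1}{12}\right)\right) 32 + 16 = \left(-40 - \frac{2}{3}\right) 32 + 16 = \left(- \frac{122}{3}\right) 32 + 16 = - \frac{3904}{3} + 16 = - \frac{3856}{3}$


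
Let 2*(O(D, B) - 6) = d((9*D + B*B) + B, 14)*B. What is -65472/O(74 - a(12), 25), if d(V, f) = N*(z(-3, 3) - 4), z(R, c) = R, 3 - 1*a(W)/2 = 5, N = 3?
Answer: 43648/171 ≈ 255.25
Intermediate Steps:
a(W) = -4 (a(W) = 6 - 2*5 = 6 - 10 = -4)
d(V, f) = -21 (d(V, f) = 3*(-3 - 4) = 3*(-7) = -21)
O(D, B) = 6 - 21*B/2 (O(D, B) = 6 + (-21*B)/2 = 6 - 21*B/2)
-65472/O(74 - a(12), 25) = -65472/(6 - 21/2*25) = -65472/(6 - 525/2) = -65472/(-513/2) = -65472*(-2/513) = 43648/171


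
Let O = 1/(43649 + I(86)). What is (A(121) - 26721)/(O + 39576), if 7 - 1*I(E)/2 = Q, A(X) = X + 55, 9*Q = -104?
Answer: -10436830375/15560293809 ≈ -0.67073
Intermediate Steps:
Q = -104/9 (Q = (⅑)*(-104) = -104/9 ≈ -11.556)
A(X) = 55 + X
I(E) = 334/9 (I(E) = 14 - 2*(-104/9) = 14 + 208/9 = 334/9)
O = 9/393175 (O = 1/(43649 + 334/9) = 1/(393175/9) = 9/393175 ≈ 2.2891e-5)
(A(121) - 26721)/(O + 39576) = ((55 + 121) - 26721)/(9/393175 + 39576) = (176 - 26721)/(15560293809/393175) = -26545*393175/15560293809 = -10436830375/15560293809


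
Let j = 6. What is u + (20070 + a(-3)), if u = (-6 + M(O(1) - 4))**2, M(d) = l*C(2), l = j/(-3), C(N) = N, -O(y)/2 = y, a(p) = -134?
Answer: 20036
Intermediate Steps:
O(y) = -2*y
l = -2 (l = 6/(-3) = 6*(-1/3) = -2)
M(d) = -4 (M(d) = -2*2 = -4)
u = 100 (u = (-6 - 4)**2 = (-10)**2 = 100)
u + (20070 + a(-3)) = 100 + (20070 - 134) = 100 + 19936 = 20036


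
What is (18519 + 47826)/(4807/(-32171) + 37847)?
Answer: 142292333/81171402 ≈ 1.7530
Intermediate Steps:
(18519 + 47826)/(4807/(-32171) + 37847) = 66345/(4807*(-1/32171) + 37847) = 66345/(-4807/32171 + 37847) = 66345/(1217571030/32171) = 66345*(32171/1217571030) = 142292333/81171402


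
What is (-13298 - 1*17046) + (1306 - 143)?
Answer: -29181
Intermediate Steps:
(-13298 - 1*17046) + (1306 - 143) = (-13298 - 17046) + 1163 = -30344 + 1163 = -29181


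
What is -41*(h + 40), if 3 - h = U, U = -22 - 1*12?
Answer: -3157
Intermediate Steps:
U = -34 (U = -22 - 12 = -34)
h = 37 (h = 3 - 1*(-34) = 3 + 34 = 37)
-41*(h + 40) = -41*(37 + 40) = -41*77 = -3157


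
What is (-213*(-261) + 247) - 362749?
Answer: -306909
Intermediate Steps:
(-213*(-261) + 247) - 362749 = (55593 + 247) - 362749 = 55840 - 362749 = -306909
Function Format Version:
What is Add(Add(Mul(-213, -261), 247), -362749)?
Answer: -306909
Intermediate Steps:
Add(Add(Mul(-213, -261), 247), -362749) = Add(Add(55593, 247), -362749) = Add(55840, -362749) = -306909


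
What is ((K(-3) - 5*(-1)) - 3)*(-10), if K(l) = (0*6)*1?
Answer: -20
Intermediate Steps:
K(l) = 0 (K(l) = 0*1 = 0)
((K(-3) - 5*(-1)) - 3)*(-10) = ((0 - 5*(-1)) - 3)*(-10) = ((0 + 5) - 3)*(-10) = (5 - 3)*(-10) = 2*(-10) = -20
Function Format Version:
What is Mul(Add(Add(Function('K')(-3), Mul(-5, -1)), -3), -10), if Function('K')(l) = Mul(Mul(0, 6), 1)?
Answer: -20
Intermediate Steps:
Function('K')(l) = 0 (Function('K')(l) = Mul(0, 1) = 0)
Mul(Add(Add(Function('K')(-3), Mul(-5, -1)), -3), -10) = Mul(Add(Add(0, Mul(-5, -1)), -3), -10) = Mul(Add(Add(0, 5), -3), -10) = Mul(Add(5, -3), -10) = Mul(2, -10) = -20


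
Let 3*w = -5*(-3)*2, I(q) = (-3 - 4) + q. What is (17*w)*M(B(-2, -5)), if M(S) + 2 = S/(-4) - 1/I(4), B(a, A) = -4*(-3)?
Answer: -2380/3 ≈ -793.33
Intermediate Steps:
I(q) = -7 + q
B(a, A) = 12
w = 10 (w = (-5*(-3)*2)/3 = (15*2)/3 = (⅓)*30 = 10)
M(S) = -5/3 - S/4 (M(S) = -2 + (S/(-4) - 1/(-7 + 4)) = -2 + (S*(-¼) - 1/(-3)) = -2 + (-S/4 - 1*(-⅓)) = -2 + (-S/4 + ⅓) = -2 + (⅓ - S/4) = -5/3 - S/4)
(17*w)*M(B(-2, -5)) = (17*10)*(-5/3 - ¼*12) = 170*(-5/3 - 3) = 170*(-14/3) = -2380/3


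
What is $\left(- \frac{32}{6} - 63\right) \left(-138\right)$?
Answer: $9430$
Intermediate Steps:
$\left(- \frac{32}{6} - 63\right) \left(-138\right) = \left(\left(-32\right) \frac{1}{6} - 63\right) \left(-138\right) = \left(- \frac{16}{3} - 63\right) \left(-138\right) = \left(- \frac{205}{3}\right) \left(-138\right) = 9430$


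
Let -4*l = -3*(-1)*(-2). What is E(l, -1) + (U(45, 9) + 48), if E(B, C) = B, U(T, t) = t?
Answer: 117/2 ≈ 58.500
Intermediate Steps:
l = 3/2 (l = -(-3*(-1))*(-2)/4 = -3*(-2)/4 = -¼*(-6) = 3/2 ≈ 1.5000)
E(l, -1) + (U(45, 9) + 48) = 3/2 + (9 + 48) = 3/2 + 57 = 117/2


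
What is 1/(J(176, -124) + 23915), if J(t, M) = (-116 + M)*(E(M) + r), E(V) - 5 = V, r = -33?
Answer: 1/60395 ≈ 1.6558e-5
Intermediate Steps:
E(V) = 5 + V
J(t, M) = (-116 + M)*(-28 + M) (J(t, M) = (-116 + M)*((5 + M) - 33) = (-116 + M)*(-28 + M))
1/(J(176, -124) + 23915) = 1/((3248 + (-124)² - 144*(-124)) + 23915) = 1/((3248 + 15376 + 17856) + 23915) = 1/(36480 + 23915) = 1/60395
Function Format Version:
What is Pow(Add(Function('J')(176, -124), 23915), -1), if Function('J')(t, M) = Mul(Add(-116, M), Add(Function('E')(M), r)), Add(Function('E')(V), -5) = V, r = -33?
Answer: Rational(1, 60395) ≈ 1.6558e-5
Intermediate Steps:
Function('E')(V) = Add(5, V)
Function('J')(t, M) = Mul(Add(-116, M), Add(-28, M)) (Function('J')(t, M) = Mul(Add(-116, M), Add(Add(5, M), -33)) = Mul(Add(-116, M), Add(-28, M)))
Pow(Add(Function('J')(176, -124), 23915), -1) = Pow(Add(Add(3248, Pow(-124, 2), Mul(-144, -124)), 23915), -1) = Pow(Add(Add(3248, 15376, 17856), 23915), -1) = Pow(Add(36480, 23915), -1) = Pow(60395, -1) = Rational(1, 60395)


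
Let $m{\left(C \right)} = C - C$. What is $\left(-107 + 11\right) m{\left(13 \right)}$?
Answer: $0$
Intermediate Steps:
$m{\left(C \right)} = 0$
$\left(-107 + 11\right) m{\left(13 \right)} = \left(-107 + 11\right) 0 = \left(-96\right) 0 = 0$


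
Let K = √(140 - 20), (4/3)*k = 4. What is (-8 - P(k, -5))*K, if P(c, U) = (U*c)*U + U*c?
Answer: -136*√30 ≈ -744.90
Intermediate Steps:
k = 3 (k = (¾)*4 = 3)
P(c, U) = U*c + c*U² (P(c, U) = c*U² + U*c = U*c + c*U²)
K = 2*√30 (K = √120 = 2*√30 ≈ 10.954)
(-8 - P(k, -5))*K = (-8 - (-5)*3*(1 - 5))*(2*√30) = (-8 - (-5)*3*(-4))*(2*√30) = (-8 - 1*60)*(2*√30) = (-8 - 60)*(2*√30) = -136*√30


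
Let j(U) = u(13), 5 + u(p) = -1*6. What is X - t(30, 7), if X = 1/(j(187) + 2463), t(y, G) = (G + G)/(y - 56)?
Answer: 17177/31876 ≈ 0.53887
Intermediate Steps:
u(p) = -11 (u(p) = -5 - 1*6 = -5 - 6 = -11)
j(U) = -11
t(y, G) = 2*G/(-56 + y) (t(y, G) = (2*G)/(-56 + y) = 2*G/(-56 + y))
X = 1/2452 (X = 1/(-11 + 2463) = 1/2452 ≈ 0.00040783)
X - t(30, 7) = 1/2452 - 2*7/(-56 + 30) = 1/2452 - 2*7/(-26) = 1/2452 - 2*7*(-1)/26 = 1/2452 - 1*(-7/13) = 1/2452 + 7/13 = 17177/31876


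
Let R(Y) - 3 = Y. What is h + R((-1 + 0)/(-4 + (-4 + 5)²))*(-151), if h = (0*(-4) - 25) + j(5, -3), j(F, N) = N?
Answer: -1594/3 ≈ -531.33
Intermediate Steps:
R(Y) = 3 + Y
h = -28 (h = (0*(-4) - 25) - 3 = (0 - 25) - 3 = -25 - 3 = -28)
h + R((-1 + 0)/(-4 + (-4 + 5)²))*(-151) = -28 + (3 + (-1 + 0)/(-4 + (-4 + 5)²))*(-151) = -28 + (3 - 1/(-4 + 1²))*(-151) = -28 + (3 - 1/(-4 + 1))*(-151) = -28 + (3 - 1/(-3))*(-151) = -28 + (3 - 1*(-⅓))*(-151) = -28 + (3 + ⅓)*(-151) = -28 + (10/3)*(-151) = -28 - 1510/3 = -1594/3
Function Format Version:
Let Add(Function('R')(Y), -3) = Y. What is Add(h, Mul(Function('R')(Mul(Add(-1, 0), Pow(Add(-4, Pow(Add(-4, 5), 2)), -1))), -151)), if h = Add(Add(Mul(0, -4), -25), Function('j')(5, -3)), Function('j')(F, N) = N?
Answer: Rational(-1594, 3) ≈ -531.33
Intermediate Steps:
Function('R')(Y) = Add(3, Y)
h = -28 (h = Add(Add(Mul(0, -4), -25), -3) = Add(Add(0, -25), -3) = Add(-25, -3) = -28)
Add(h, Mul(Function('R')(Mul(Add(-1, 0), Pow(Add(-4, Pow(Add(-4, 5), 2)), -1))), -151)) = Add(-28, Mul(Add(3, Mul(Add(-1, 0), Pow(Add(-4, Pow(Add(-4, 5), 2)), -1))), -151)) = Add(-28, Mul(Add(3, Mul(-1, Pow(Add(-4, Pow(1, 2)), -1))), -151)) = Add(-28, Mul(Add(3, Mul(-1, Pow(Add(-4, 1), -1))), -151)) = Add(-28, Mul(Add(3, Mul(-1, Pow(-3, -1))), -151)) = Add(-28, Mul(Add(3, Mul(-1, Rational(-1, 3))), -151)) = Add(-28, Mul(Add(3, Rational(1, 3)), -151)) = Add(-28, Mul(Rational(10, 3), -151)) = Add(-28, Rational(-1510, 3)) = Rational(-1594, 3)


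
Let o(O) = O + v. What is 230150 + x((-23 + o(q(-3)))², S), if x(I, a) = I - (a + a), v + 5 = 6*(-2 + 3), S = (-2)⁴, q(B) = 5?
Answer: 230407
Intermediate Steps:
S = 16
v = 1 (v = -5 + 6*(-2 + 3) = -5 + 6*1 = -5 + 6 = 1)
o(O) = 1 + O (o(O) = O + 1 = 1 + O)
x(I, a) = I - 2*a
230150 + x((-23 + o(q(-3)))², S) = 230150 + ((-23 + (1 + 5))² - 2*16) = 230150 + ((-23 + 6)² - 32) = 230150 + ((-17)² - 32) = 230150 + (289 - 32) = 230150 + 257 = 230407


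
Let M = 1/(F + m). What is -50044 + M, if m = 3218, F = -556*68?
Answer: -1731021961/34590 ≈ -50044.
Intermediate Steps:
F = -37808
M = -1/34590 (M = 1/(-37808 + 3218) = 1/(-34590) = -1/34590 ≈ -2.8910e-5)
-50044 + M = -50044 - 1/34590 = -1731021961/34590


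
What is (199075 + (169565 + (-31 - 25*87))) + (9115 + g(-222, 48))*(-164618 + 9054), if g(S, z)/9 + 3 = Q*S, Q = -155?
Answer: -49590014358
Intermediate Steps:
g(S, z) = -27 - 1395*S (g(S, z) = -27 + 9*(-155*S) = -27 - 1395*S)
(199075 + (169565 + (-31 - 25*87))) + (9115 + g(-222, 48))*(-164618 + 9054) = (199075 + (169565 + (-31 - 25*87))) + (9115 + (-27 - 1395*(-222)))*(-164618 + 9054) = (199075 + (169565 + (-31 - 2175))) + (9115 + (-27 + 309690))*(-155564) = (199075 + (169565 - 2206)) + (9115 + 309663)*(-155564) = (199075 + 167359) + 318778*(-155564) = 366434 - 49590380792 = -49590014358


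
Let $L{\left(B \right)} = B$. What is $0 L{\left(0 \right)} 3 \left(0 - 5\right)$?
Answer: $0$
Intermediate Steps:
$0 L{\left(0 \right)} 3 \left(0 - 5\right) = 0 \cdot 0 \cdot 3 \left(0 - 5\right) = 0 \cdot 3 \left(-5\right) = 0 \left(-15\right) = 0$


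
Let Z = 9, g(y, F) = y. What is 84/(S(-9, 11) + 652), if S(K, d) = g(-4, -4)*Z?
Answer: 3/22 ≈ 0.13636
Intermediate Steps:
S(K, d) = -36 (S(K, d) = -4*9 = -36)
84/(S(-9, 11) + 652) = 84/(-36 + 652) = 84/616 = 84*(1/616) = 3/22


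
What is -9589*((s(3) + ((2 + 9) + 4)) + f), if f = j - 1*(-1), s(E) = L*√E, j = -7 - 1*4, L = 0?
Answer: -47945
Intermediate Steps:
j = -11 (j = -7 - 4 = -11)
s(E) = 0 (s(E) = 0*√E = 0)
f = -10 (f = -11 - 1*(-1) = -11 + 1 = -10)
-9589*((s(3) + ((2 + 9) + 4)) + f) = -9589*((0 + ((2 + 9) + 4)) - 10) = -9589*((0 + (11 + 4)) - 10) = -9589*((0 + 15) - 10) = -9589*(15 - 10) = -9589*5 = -47945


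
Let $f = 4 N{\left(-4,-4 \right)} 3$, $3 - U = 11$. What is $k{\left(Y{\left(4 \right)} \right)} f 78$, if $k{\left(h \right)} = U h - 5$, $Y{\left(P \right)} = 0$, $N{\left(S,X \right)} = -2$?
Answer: $9360$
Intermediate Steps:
$U = -8$ ($U = 3 - 11 = -8$)
$f = -24$ ($f = 4 \left(-2\right) 3 = \left(-8\right) 3 = -24$)
$k{\left(h \right)} = -5 - 8 h$ ($k{\left(h \right)} = - 8 h - 5 = -5 - 8 h$)
$k{\left(Y{\left(4 \right)} \right)} f 78 = \left(-5 - 0\right) \left(-24\right) 78 = \left(-5 + 0\right) \left(-24\right) 78 = \left(-5\right) \left(-24\right) 78 = 120 \cdot 78 = 9360$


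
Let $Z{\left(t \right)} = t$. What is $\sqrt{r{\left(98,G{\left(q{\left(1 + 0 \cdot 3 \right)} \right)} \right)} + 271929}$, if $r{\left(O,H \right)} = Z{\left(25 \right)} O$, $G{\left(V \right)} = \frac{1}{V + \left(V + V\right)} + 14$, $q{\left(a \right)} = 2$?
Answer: $\sqrt{274379} \approx 523.81$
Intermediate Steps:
$G{\left(V \right)} = 14 + \frac{1}{3 V}$ ($G{\left(V \right)} = \frac{1}{V + 2 V} + 14 = \frac{1}{3 V} + 14 = 14 + \frac{1}{3 V}$)
$r{\left(O,H \right)} = 25 O$
$\sqrt{r{\left(98,G{\left(q{\left(1 + 0 \cdot 3 \right)} \right)} \right)} + 271929} = \sqrt{25 \cdot 98 + 271929} = \sqrt{2450 + 271929} = \sqrt{274379}$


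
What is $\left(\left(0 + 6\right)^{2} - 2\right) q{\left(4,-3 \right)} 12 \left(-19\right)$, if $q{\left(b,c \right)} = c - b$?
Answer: $54264$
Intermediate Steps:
$\left(\left(0 + 6\right)^{2} - 2\right) q{\left(4,-3 \right)} 12 \left(-19\right) = \left(\left(0 + 6\right)^{2} - 2\right) \left(-3 - 4\right) 12 \left(-19\right) = \left(6^{2} - 2\right) \left(-3 - 4\right) 12 \left(-19\right) = \left(36 - 2\right) \left(-7\right) 12 \left(-19\right) = 34 \left(-7\right) 12 \left(-19\right) = \left(-238\right) 12 \left(-19\right) = \left(-2856\right) \left(-19\right) = 54264$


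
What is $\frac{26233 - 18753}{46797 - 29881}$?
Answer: $\frac{1870}{4229} \approx 0.44218$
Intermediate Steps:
$\frac{26233 - 18753}{46797 - 29881} = \frac{7480}{16916} = 7480 \cdot \frac{1}{16916} = \frac{1870}{4229}$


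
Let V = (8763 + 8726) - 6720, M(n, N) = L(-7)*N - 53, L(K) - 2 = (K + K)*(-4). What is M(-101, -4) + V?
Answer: 10484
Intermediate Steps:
L(K) = 2 - 8*K (L(K) = 2 + (K + K)*(-4) = 2 + (2*K)*(-4) = 2 - 8*K)
M(n, N) = -53 + 58*N (M(n, N) = (2 - 8*(-7))*N - 53 = (2 + 56)*N - 53 = 58*N - 53 = -53 + 58*N)
V = 10769 (V = 17489 - 6720 = 10769)
M(-101, -4) + V = (-53 + 58*(-4)) + 10769 = (-53 - 232) + 10769 = -285 + 10769 = 10484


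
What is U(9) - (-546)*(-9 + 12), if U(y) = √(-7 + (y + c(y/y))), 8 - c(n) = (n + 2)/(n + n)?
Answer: 1638 + √34/2 ≈ 1640.9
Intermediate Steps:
c(n) = 8 - (2 + n)/(2*n) (c(n) = 8 - (n + 2)/(n + n) = 8 - (2 + n)/(2*n))
U(y) = √(-½ + y) (U(y) = √(-7 + (y + (15/2 - 1/(y/y)))) = √(-7 + (y + (15/2 - 1/1))) = √(-7 + (y + (15/2 - 1*1))) = √(-7 + (y + (15/2 - 1))) = √(-7 + (y + 13/2)) = √(-7 + (13/2 + y)) = √(-½ + y))
U(9) - (-546)*(-9 + 12) = √(-2 + 4*9)/2 - (-546)*(-9 + 12) = √(-2 + 36)/2 - (-546)*3 = √34/2 - 91*(-18) = √34/2 + 1638 = 1638 + √34/2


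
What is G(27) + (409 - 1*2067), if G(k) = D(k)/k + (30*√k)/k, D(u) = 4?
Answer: -44762/27 + 10*√3/3 ≈ -1652.1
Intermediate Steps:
G(k) = 4/k + 30/√k (G(k) = 4/k + (30*√k)/k = 4/k + 30/√k)
G(27) + (409 - 1*2067) = (4/27 + 30/√27) + (409 - 1*2067) = (4*(1/27) + 30*(√3/9)) + (409 - 2067) = (4/27 + 10*√3/3) - 1658 = -44762/27 + 10*√3/3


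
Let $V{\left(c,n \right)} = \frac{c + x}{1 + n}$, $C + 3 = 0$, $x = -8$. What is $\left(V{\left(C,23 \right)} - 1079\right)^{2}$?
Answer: $\frac{671172649}{576} \approx 1.1652 \cdot 10^{6}$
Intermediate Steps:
$C = -3$ ($C = -3 + 0 = -3$)
$V{\left(c,n \right)} = \frac{-8 + c}{1 + n}$ ($V{\left(c,n \right)} = \frac{c - 8}{1 + n} = \frac{-8 + c}{1 + n}$)
$\left(V{\left(C,23 \right)} - 1079\right)^{2} = \left(\frac{-8 - 3}{1 + 23} - 1079\right)^{2} = \left(\frac{1}{24} \left(-11\right) - 1079\right)^{2} = \left(- \frac{11}{24} - 1079\right)^{2} = \left(- \frac{25907}{24}\right)^{2} = \frac{671172649}{576}$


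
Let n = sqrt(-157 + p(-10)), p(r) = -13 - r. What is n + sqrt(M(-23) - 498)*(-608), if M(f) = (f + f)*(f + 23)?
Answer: 4*I*(sqrt(10) - 152*sqrt(498)) ≈ -13555.0*I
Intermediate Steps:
M(f) = 2*f*(23 + f) (M(f) = (2*f)*(23 + f) = 2*f*(23 + f))
n = 4*I*sqrt(10) (n = sqrt(-157 + (-13 - 1*(-10))) = sqrt(-157 + (-13 + 10)) = sqrt(-157 - 3) = sqrt(-160) = 4*I*sqrt(10) ≈ 12.649*I)
n + sqrt(M(-23) - 498)*(-608) = 4*I*sqrt(10) + sqrt(2*(-23)*(23 - 23) - 498)*(-608) = 4*I*sqrt(10) + sqrt(2*(-23)*0 - 498)*(-608) = 4*I*sqrt(10) + sqrt(0 - 498)*(-608) = 4*I*sqrt(10) + sqrt(-498)*(-608) = 4*I*sqrt(10) + (I*sqrt(498))*(-608) = 4*I*sqrt(10) - 608*I*sqrt(498) = -608*I*sqrt(498) + 4*I*sqrt(10)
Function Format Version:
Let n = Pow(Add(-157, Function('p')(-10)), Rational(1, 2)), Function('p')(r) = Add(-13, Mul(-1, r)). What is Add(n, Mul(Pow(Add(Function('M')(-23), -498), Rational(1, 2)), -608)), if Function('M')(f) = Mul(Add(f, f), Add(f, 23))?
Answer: Mul(4, I, Add(Pow(10, Rational(1, 2)), Mul(-152, Pow(498, Rational(1, 2))))) ≈ Mul(-13555., I)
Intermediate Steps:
Function('M')(f) = Mul(2, f, Add(23, f)) (Function('M')(f) = Mul(Mul(2, f), Add(23, f)) = Mul(2, f, Add(23, f)))
n = Mul(4, I, Pow(10, Rational(1, 2))) (n = Pow(Add(-157, Add(-13, Mul(-1, -10))), Rational(1, 2)) = Pow(Add(-157, Add(-13, 10)), Rational(1, 2)) = Pow(Add(-157, -3), Rational(1, 2)) = Pow(-160, Rational(1, 2)) = Mul(4, I, Pow(10, Rational(1, 2))) ≈ Mul(12.649, I))
Add(n, Mul(Pow(Add(Function('M')(-23), -498), Rational(1, 2)), -608)) = Add(Mul(4, I, Pow(10, Rational(1, 2))), Mul(Pow(Add(Mul(2, -23, Add(23, -23)), -498), Rational(1, 2)), -608)) = Add(Mul(4, I, Pow(10, Rational(1, 2))), Mul(Pow(Add(Mul(2, -23, 0), -498), Rational(1, 2)), -608)) = Add(Mul(4, I, Pow(10, Rational(1, 2))), Mul(Pow(Add(0, -498), Rational(1, 2)), -608)) = Add(Mul(4, I, Pow(10, Rational(1, 2))), Mul(Pow(-498, Rational(1, 2)), -608)) = Add(Mul(4, I, Pow(10, Rational(1, 2))), Mul(Mul(I, Pow(498, Rational(1, 2))), -608)) = Add(Mul(4, I, Pow(10, Rational(1, 2))), Mul(-608, I, Pow(498, Rational(1, 2)))) = Add(Mul(-608, I, Pow(498, Rational(1, 2))), Mul(4, I, Pow(10, Rational(1, 2))))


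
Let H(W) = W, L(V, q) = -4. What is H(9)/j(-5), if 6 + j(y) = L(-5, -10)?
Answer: -9/10 ≈ -0.90000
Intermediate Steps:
j(y) = -10 (j(y) = -6 - 4 = -10)
H(9)/j(-5) = 9/(-10) = 9*(-1/10) = -9/10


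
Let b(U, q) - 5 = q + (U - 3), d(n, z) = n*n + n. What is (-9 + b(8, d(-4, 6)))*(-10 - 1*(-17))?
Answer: 91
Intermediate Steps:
d(n, z) = n + n² (d(n, z) = n² + n = n + n²)
b(U, q) = 2 + U + q (b(U, q) = 5 + (q + (U - 3)) = 5 + (q + (-3 + U)) = 5 + (-3 + U + q) = 2 + U + q)
(-9 + b(8, d(-4, 6)))*(-10 - 1*(-17)) = (-9 + (2 + 8 - 4*(1 - 4)))*(-10 - 1*(-17)) = (-9 + (2 + 8 - 4*(-3)))*(-10 + 17) = (-9 + (2 + 8 + 12))*7 = (-9 + 22)*7 = 13*7 = 91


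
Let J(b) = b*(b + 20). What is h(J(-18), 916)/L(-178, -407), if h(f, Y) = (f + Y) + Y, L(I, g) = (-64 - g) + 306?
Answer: 1796/649 ≈ 2.7673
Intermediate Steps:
L(I, g) = 242 - g
J(b) = b*(20 + b)
h(f, Y) = f + 2*Y (h(f, Y) = (Y + f) + Y = f + 2*Y)
h(J(-18), 916)/L(-178, -407) = (-18*(20 - 18) + 2*916)/(242 - 1*(-407)) = (-18*2 + 1832)/(242 + 407) = (-36 + 1832)/649 = 1796*(1/649) = 1796/649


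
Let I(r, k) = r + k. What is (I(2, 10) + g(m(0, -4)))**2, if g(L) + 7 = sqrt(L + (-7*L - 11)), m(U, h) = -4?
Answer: (5 + sqrt(13))**2 ≈ 74.056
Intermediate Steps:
I(r, k) = k + r
g(L) = -7 + sqrt(-11 - 6*L) (g(L) = -7 + sqrt(L + (-7*L - 11)) = -7 + sqrt(L + (-11 - 7*L)) = -7 + sqrt(-11 - 6*L))
(I(2, 10) + g(m(0, -4)))**2 = ((10 + 2) + (-7 + sqrt(-11 - 6*(-4))))**2 = (12 + (-7 + sqrt(-11 + 24)))**2 = (12 + (-7 + sqrt(13)))**2 = (5 + sqrt(13))**2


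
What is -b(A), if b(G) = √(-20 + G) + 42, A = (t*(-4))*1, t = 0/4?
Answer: -42 - 2*I*√5 ≈ -42.0 - 4.4721*I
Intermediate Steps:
t = 0 (t = 0*(¼) = 0)
A = 0 (A = (0*(-4))*1 = 0*1 = 0)
b(G) = 42 + √(-20 + G)
-b(A) = -(42 + √(-20 + 0)) = -(42 + √(-20)) = -(42 + 2*I*√5) = -42 - 2*I*√5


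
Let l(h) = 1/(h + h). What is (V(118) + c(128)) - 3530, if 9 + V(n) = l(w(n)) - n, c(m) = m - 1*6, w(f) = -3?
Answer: -21211/6 ≈ -3535.2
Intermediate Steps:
l(h) = 1/(2*h)
c(m) = -6 + m (c(m) = m - 6 = -6 + m)
V(n) = -55/6 - n (V(n) = -9 + ((½)/(-3) - n) = -9 + ((½)*(-⅓) - n) = -9 + (-⅙ - n) = -55/6 - n)
(V(118) + c(128)) - 3530 = ((-55/6 - 1*118) + (-6 + 128)) - 3530 = ((-55/6 - 118) + 122) - 3530 = (-763/6 + 122) - 3530 = -31/6 - 3530 = -21211/6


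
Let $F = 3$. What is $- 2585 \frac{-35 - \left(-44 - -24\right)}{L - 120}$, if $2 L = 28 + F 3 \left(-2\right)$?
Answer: $- \frac{7755}{23} \approx -337.17$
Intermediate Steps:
$L = 5$ ($L = \frac{28 + 3 \cdot 3 \left(-2\right)}{2} = \frac{28 + 9 \left(-2\right)}{2} = \frac{28 - 18}{2} = \frac{1}{2} \cdot 10 = 5$)
$- 2585 \frac{-35 - \left(-44 - -24\right)}{L - 120} = - 2585 \frac{-35 - \left(-44 - -24\right)}{5 - 120} = - 2585 \frac{-35 - \left(-44 + 24\right)}{-115} = - 2585 \left(-35 - -20\right) \left(- \frac{1}{115}\right) = - 2585 \left(-35 + 20\right) \left(- \frac{1}{115}\right) = - 2585 \left(\left(-15\right) \left(- \frac{1}{115}\right)\right) = \left(-2585\right) \frac{3}{23} = - \frac{7755}{23}$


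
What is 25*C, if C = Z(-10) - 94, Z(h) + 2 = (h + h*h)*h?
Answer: -24900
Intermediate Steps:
Z(h) = -2 + h*(h + h²) (Z(h) = -2 + (h + h*h)*h = -2 + (h + h²)*h = -2 + h*(h + h²))
C = -996 (C = (-2 + (-10)² + (-10)³) - 94 = (-2 + 100 - 1000) - 94 = -902 - 94 = -996)
25*C = 25*(-996) = -24900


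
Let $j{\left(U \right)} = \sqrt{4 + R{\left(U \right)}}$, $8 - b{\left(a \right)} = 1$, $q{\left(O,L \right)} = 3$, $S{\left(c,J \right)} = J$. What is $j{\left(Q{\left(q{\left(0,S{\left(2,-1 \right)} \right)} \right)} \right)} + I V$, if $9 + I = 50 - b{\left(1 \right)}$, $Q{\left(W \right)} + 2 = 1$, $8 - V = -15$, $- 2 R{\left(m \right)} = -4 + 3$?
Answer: $782 + \frac{3 \sqrt{2}}{2} \approx 784.12$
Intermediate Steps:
$R{\left(m \right)} = \frac{1}{2}$ ($R{\left(m \right)} = - \frac{-4 + 3}{2} = \left(- \frac{1}{2}\right) \left(-1\right) = \frac{1}{2}$)
$b{\left(a \right)} = 7$ ($b{\left(a \right)} = 8 - 1 = 7$)
$V = 23$ ($V = 8 - -15 = 8 + 15 = 23$)
$Q{\left(W \right)} = -1$ ($Q{\left(W \right)} = -2 + 1 = -1$)
$j{\left(U \right)} = \frac{3 \sqrt{2}}{2}$ ($j{\left(U \right)} = \sqrt{4 + \frac{1}{2}} = \sqrt{\frac{9}{2}} = \frac{3 \sqrt{2}}{2}$)
$I = 34$ ($I = -9 + \left(50 - 7\right) = -9 + 43 = 34$)
$j{\left(Q{\left(q{\left(0,S{\left(2,-1 \right)} \right)} \right)} \right)} + I V = \frac{3 \sqrt{2}}{2} + 34 \cdot 23 = \frac{3 \sqrt{2}}{2} + 782 = 782 + \frac{3 \sqrt{2}}{2}$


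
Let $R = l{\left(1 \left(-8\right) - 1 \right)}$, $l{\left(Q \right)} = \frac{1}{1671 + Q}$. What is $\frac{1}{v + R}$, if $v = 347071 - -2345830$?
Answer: $\frac{1662}{4475601463} \approx 3.7135 \cdot 10^{-7}$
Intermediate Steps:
$v = 2692901$ ($v = 347071 + 2345830 = 2692901$)
$R = \frac{1}{1662}$ ($R = \frac{1}{1671 + \left(1 \left(-8\right) - 1\right)} = \frac{1}{1671 - 9} = \frac{1}{1662} \approx 0.00060168$)
$\frac{1}{v + R} = \frac{1}{2692901 + \frac{1}{1662}} = \frac{1}{\frac{4475601463}{1662}} = \frac{1662}{4475601463}$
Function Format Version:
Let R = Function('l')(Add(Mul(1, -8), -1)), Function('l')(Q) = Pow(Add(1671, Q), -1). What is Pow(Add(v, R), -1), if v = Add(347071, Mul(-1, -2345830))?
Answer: Rational(1662, 4475601463) ≈ 3.7135e-7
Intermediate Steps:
v = 2692901 (v = Add(347071, 2345830) = 2692901)
R = Rational(1, 1662) (R = Pow(Add(1671, Add(Mul(1, -8), -1)), -1) = Pow(Add(1671, Add(-8, -1)), -1) = Pow(Add(1671, -9), -1) = Pow(1662, -1) = Rational(1, 1662) ≈ 0.00060168)
Pow(Add(v, R), -1) = Pow(Add(2692901, Rational(1, 1662)), -1) = Pow(Rational(4475601463, 1662), -1) = Rational(1662, 4475601463)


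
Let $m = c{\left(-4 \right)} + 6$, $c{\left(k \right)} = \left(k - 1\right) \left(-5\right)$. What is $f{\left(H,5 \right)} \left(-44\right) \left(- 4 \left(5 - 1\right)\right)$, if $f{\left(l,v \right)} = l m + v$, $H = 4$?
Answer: $90816$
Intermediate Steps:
$c{\left(k \right)} = 5 - 5 k$ ($c{\left(k \right)} = \left(-1 + k\right) \left(-5\right) = 5 - 5 k$)
$m = 31$ ($m = \left(5 - -20\right) + 6 = \left(5 + 20\right) + 6 = 25 + 6 = 31$)
$f{\left(l,v \right)} = v + 31 l$ ($f{\left(l,v \right)} = l 31 + v = 31 l + v = v + 31 l$)
$f{\left(H,5 \right)} \left(-44\right) \left(- 4 \left(5 - 1\right)\right) = \left(5 + 31 \cdot 4\right) \left(-44\right) \left(- 4 \left(5 - 1\right)\right) = \left(5 + 124\right) \left(-44\right) \left(\left(-4\right) 4\right) = 129 \left(-44\right) \left(-16\right) = \left(-5676\right) \left(-16\right) = 90816$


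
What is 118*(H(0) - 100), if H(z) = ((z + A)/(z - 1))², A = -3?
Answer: -10738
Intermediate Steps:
H(z) = (-3 + z)²/(-1 + z)² (H(z) = ((z - 3)/(z - 1))² = ((-3 + z)/(-1 + z))² = (-3 + z)²/(-1 + z)²)
118*(H(0) - 100) = 118*((-3 + 0)²/(-1 + 0)² - 100) = 118*((-3)²/(-1)² - 100) = 118*(1*9 - 100) = 118*(9 - 100) = 118*(-91) = -10738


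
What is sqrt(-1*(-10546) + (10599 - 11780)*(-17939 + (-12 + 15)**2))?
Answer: 2*sqrt(5296469) ≈ 4602.8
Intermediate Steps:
sqrt(-1*(-10546) + (10599 - 11780)*(-17939 + (-12 + 15)**2)) = sqrt(10546 - 1181*(-17939 + 3**2)) = sqrt(10546 - 1181*(-17939 + 9)) = sqrt(10546 - 1181*(-17930)) = sqrt(10546 + 21175330) = sqrt(21185876) = 2*sqrt(5296469)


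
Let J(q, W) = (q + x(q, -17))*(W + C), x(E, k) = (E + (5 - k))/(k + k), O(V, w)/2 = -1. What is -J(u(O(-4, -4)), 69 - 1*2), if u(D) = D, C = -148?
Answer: -3564/17 ≈ -209.65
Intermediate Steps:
O(V, w) = -2 (O(V, w) = 2*(-1) = -2)
x(E, k) = (5 + E - k)/(2*k) (x(E, k) = (5 + E - k)/((2*k)) = (5 + E - k)*(1/(2*k)) = (5 + E - k)/(2*k))
J(q, W) = (-148 + W)*(-11/17 + 33*q/34) (J(q, W) = (q + (1/2)*(5 + q - 1*(-17))/(-17))*(W - 148) = (q + (1/2)*(-1/17)*(5 + q + 17))*(-148 + W) = (q + (1/2)*(-1/17)*(22 + q))*(-148 + W) = (q + (-11/17 - q/34))*(-148 + W) = (-11/17 + 33*q/34)*(-148 + W) = (-148 + W)*(-11/17 + 33*q/34))
-J(u(O(-4, -4)), 69 - 1*2) = -(1628/17 - 2442/17*(-2) - 11*(69 - 1*2)/17 + (33/34)*(69 - 1*2)*(-2)) = -(1628/17 + 4884/17 - 11*(69 - 2)/17 + (33/34)*(69 - 2)*(-2)) = -(1628/17 + 4884/17 - 11/17*67 + (33/34)*67*(-2)) = -(1628/17 + 4884/17 - 737/17 - 2211/17) = -1*3564/17 = -3564/17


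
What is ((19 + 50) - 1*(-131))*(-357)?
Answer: -71400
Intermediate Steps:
((19 + 50) - 1*(-131))*(-357) = (69 + 131)*(-357) = 200*(-357) = -71400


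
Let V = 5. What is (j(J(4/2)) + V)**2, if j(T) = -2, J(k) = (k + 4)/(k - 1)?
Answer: 9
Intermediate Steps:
J(k) = (4 + k)/(-1 + k)
(j(J(4/2)) + V)**2 = (-2 + 5)**2 = 3**2 = 9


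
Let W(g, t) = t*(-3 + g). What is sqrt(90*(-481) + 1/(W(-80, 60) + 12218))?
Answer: I*sqrt(2267904391522)/7238 ≈ 208.06*I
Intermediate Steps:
sqrt(90*(-481) + 1/(W(-80, 60) + 12218)) = sqrt(90*(-481) + 1/(60*(-3 - 80) + 12218)) = sqrt(-43290 + 1/(60*(-83) + 12218)) = sqrt(-43290 + 1/(-4980 + 12218)) = sqrt(-43290 + 1/7238) = sqrt(-313333019/7238) = I*sqrt(2267904391522)/7238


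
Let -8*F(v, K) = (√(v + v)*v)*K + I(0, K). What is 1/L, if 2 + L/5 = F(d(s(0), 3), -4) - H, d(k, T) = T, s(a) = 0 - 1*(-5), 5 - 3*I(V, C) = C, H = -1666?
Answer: 106472/885643085 - 96*√6/885643085 ≈ 0.00011995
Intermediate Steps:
I(V, C) = 5/3 - C/3
s(a) = 5 (s(a) = 0 + 5 = 5)
F(v, K) = -5/24 + K/24 - K*√2*v^(3/2)/8 (F(v, K) = -((√(v + v)*v)*K + (5/3 - K/3))/8 = -((√(2*v)*v)*K + (5/3 - K/3))/8 = -(((√2*√v)*v)*K + (5/3 - K/3))/8 = -((√2*v^(3/2))*K + (5/3 - K/3))/8 = -(K*√2*v^(3/2) + (5/3 - K/3))/8 = -(5/3 - K/3 + K*√2*v^(3/2))/8 = -5/24 + K/24 - K*√2*v^(3/2)/8)
L = 66545/8 + 15*√6/2 (L = -10 + 5*((-5/24 + (1/24)*(-4) - ⅛*(-4)*√2*3^(3/2)) - 1*(-1666)) = -10 + 5*((-5/24 - ⅙ - ⅛*(-4)*√2*3*√3) + 1666) = -10 + 5*((-5/24 - ⅙ + 3*√6/2) + 1666) = -10 + 5*((-3/8 + 3*√6/2) + 1666) = -10 + 5*(13325/8 + 3*√6/2) = -10 + (66625/8 + 15*√6/2) = 66545/8 + 15*√6/2 ≈ 8336.5)
1/L = 1/(66545/8 + 15*√6/2)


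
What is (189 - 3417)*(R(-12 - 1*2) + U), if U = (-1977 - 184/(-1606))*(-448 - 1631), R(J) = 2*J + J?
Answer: -968473937340/73 ≈ -1.3267e+10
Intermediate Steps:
R(J) = 3*J
U = 300025971/73 (U = (-1977 - 184*(-1/1606))*(-2079) = (-1977 + 92/803)*(-2079) = -1587439/803*(-2079) = 300025971/73 ≈ 4.1099e+6)
(189 - 3417)*(R(-12 - 1*2) + U) = (189 - 3417)*(3*(-12 - 1*2) + 300025971/73) = -3228*(3*(-12 - 2) + 300025971/73) = -3228*(3*(-14) + 300025971/73) = -3228*(-42 + 300025971/73) = -3228*300022905/73 = -968473937340/73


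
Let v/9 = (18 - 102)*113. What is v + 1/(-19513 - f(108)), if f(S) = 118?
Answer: -1677037069/19631 ≈ -85428.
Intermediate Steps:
v = -85428 (v = 9*((18 - 102)*113) = 9*(-84*113) = 9*(-9492) = -85428)
v + 1/(-19513 - f(108)) = -85428 + 1/(-19513 - 1*118) = -85428 + 1/(-19513 - 118) = -85428 + 1/(-19631) = -85428 - 1/19631 = -1677037069/19631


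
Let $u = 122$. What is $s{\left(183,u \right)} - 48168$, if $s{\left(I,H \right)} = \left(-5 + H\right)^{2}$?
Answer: $-34479$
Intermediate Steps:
$s{\left(183,u \right)} - 48168 = \left(-5 + 122\right)^{2} - 48168 = 117^{2} - 48168 = 13689 - 48168 = -34479$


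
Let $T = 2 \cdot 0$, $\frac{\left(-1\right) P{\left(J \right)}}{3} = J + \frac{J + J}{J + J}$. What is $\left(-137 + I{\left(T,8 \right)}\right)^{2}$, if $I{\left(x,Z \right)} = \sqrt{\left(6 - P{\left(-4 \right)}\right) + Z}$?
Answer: $\left(137 - \sqrt{5}\right)^{2} \approx 18161.0$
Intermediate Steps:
$P{\left(J \right)} = -3 - 3 J$ ($P{\left(J \right)} = - 3 \left(J + \frac{J + J}{J + J}\right) = - 3 \left(J + \frac{2 J}{2 J}\right) = - 3 \left(J + 2 J \frac{1}{2 J}\right) = - 3 \left(J + 1\right) = - 3 \left(1 + J\right) = -3 - 3 J$)
$T = 0$
$I{\left(x,Z \right)} = \sqrt{-3 + Z}$ ($I{\left(x,Z \right)} = \sqrt{\left(6 - \left(-3 - -12\right)\right) + Z} = \sqrt{\left(6 - \left(-3 + 12\right)\right) + Z} = \sqrt{\left(6 - 9\right) + Z} = \sqrt{-3 + Z}$)
$\left(-137 + I{\left(T,8 \right)}\right)^{2} = \left(-137 + \sqrt{-3 + 8}\right)^{2} = \left(-137 + \sqrt{5}\right)^{2}$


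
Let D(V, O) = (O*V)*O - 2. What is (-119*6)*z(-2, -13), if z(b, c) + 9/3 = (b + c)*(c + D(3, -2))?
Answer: -29988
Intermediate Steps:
D(V, O) = -2 + V*O² (D(V, O) = V*O² - 2 = -2 + V*O²)
z(b, c) = -3 + (10 + c)*(b + c) (z(b, c) = -3 + (b + c)*(c + (-2 + 3*(-2)²)) = -3 + (b + c)*(c + (-2 + 3*4)) = -3 + (b + c)*(c + (-2 + 12)) = -3 + (b + c)*(c + 10) = -3 + (b + c)*(10 + c) = -3 + (10 + c)*(b + c))
(-119*6)*z(-2, -13) = (-119*6)*(-3 + (-13)² + 10*(-2) + 10*(-13) - 2*(-13)) = -714*(-3 + 169 - 20 - 130 + 26) = -714*42 = -29988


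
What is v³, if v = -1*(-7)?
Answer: 343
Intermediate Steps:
v = 7
v³ = 7³ = 343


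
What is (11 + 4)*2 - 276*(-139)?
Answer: 38394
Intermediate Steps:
(11 + 4)*2 - 276*(-139) = 15*2 + 38364 = 30 + 38364 = 38394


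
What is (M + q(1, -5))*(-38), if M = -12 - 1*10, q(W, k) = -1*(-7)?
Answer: 570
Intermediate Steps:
q(W, k) = 7
M = -22 (M = -12 - 10 = -22)
(M + q(1, -5))*(-38) = (-22 + 7)*(-38) = -15*(-38) = 570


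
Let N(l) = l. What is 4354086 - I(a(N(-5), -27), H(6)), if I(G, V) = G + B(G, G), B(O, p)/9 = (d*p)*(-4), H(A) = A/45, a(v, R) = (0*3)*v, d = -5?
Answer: 4354086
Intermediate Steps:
a(v, R) = 0 (a(v, R) = 0*v = 0)
H(A) = A/45 (H(A) = A*(1/45) = A/45)
B(O, p) = 180*p (B(O, p) = 9*(-5*p*(-4)) = 9*(20*p) = 180*p)
I(G, V) = 181*G (I(G, V) = G + 180*G = 181*G)
4354086 - I(a(N(-5), -27), H(6)) = 4354086 - 181*0 = 4354086 - 1*0 = 4354086 + 0 = 4354086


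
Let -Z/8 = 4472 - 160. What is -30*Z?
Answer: 1034880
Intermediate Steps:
Z = -34496 (Z = -8*(4472 - 160) = -8*4312 = -34496)
-30*Z = -30*(-34496) = 1034880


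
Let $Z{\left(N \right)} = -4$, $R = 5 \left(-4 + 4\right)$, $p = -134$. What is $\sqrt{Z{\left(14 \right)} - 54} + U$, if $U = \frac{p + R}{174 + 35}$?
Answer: $- \frac{134}{209} + i \sqrt{58} \approx -0.64115 + 7.6158 i$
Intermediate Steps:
$R = 0$ ($R = 5 \cdot 0 = 0$)
$U = - \frac{134}{209}$ ($U = \frac{-134 + 0}{174 + 35} = - \frac{134}{209} \approx -0.64115$)
$\sqrt{Z{\left(14 \right)} - 54} + U = \sqrt{-4 - 54} - \frac{134}{209} = \sqrt{-58} - \frac{134}{209} = i \sqrt{58} - \frac{134}{209} = - \frac{134}{209} + i \sqrt{58}$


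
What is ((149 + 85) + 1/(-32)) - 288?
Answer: -1729/32 ≈ -54.031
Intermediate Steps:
((149 + 85) + 1/(-32)) - 288 = (234 - 1/32) - 288 = 7487/32 - 288 = -1729/32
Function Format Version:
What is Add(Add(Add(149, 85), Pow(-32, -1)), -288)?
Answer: Rational(-1729, 32) ≈ -54.031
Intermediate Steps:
Add(Add(Add(149, 85), Pow(-32, -1)), -288) = Add(Add(234, Rational(-1, 32)), -288) = Add(Rational(7487, 32), -288) = Rational(-1729, 32)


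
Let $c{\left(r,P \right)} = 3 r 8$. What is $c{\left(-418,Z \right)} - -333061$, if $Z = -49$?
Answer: $323029$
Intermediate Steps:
$c{\left(r,P \right)} = 24 r$
$c{\left(-418,Z \right)} - -333061 = 24 \left(-418\right) - -333061 = -10032 + 333061 = 323029$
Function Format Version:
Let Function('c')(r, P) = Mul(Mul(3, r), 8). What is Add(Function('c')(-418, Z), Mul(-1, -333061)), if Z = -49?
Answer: 323029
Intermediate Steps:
Function('c')(r, P) = Mul(24, r)
Add(Function('c')(-418, Z), Mul(-1, -333061)) = Add(Mul(24, -418), Mul(-1, -333061)) = Add(-10032, 333061) = 323029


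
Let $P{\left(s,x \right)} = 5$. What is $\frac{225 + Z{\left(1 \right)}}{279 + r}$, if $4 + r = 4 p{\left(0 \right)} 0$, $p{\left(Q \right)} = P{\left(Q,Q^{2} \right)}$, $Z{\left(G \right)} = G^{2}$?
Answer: $\frac{226}{275} \approx 0.82182$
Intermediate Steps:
$p{\left(Q \right)} = 5$
$r = -4$ ($r = -4 + 4 \cdot 5 \cdot 0 = -4 + 20 \cdot 0 = -4 + 0 = -4$)
$\frac{225 + Z{\left(1 \right)}}{279 + r} = \frac{225 + 1^{2}}{279 - 4} = \frac{225 + 1}{275} = 226 \cdot \frac{1}{275} = \frac{226}{275}$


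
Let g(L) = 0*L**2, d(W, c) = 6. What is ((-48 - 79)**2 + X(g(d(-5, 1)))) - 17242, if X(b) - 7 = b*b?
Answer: -1106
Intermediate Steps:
g(L) = 0
X(b) = 7 + b**2 (X(b) = 7 + b*b = 7 + b**2)
((-48 - 79)**2 + X(g(d(-5, 1)))) - 17242 = ((-48 - 79)**2 + (7 + 0**2)) - 17242 = ((-127)**2 + (7 + 0)) - 17242 = (16129 + 7) - 17242 = 16136 - 17242 = -1106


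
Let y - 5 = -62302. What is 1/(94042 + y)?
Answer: 1/31745 ≈ 3.1501e-5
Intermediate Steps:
y = -62297 (y = 5 - 62302 = -62297)
1/(94042 + y) = 1/(94042 - 62297) = 1/31745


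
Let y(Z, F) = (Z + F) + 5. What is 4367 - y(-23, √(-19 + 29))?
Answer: 4385 - √10 ≈ 4381.8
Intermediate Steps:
y(Z, F) = 5 + F + Z (y(Z, F) = (F + Z) + 5 = 5 + F + Z)
4367 - y(-23, √(-19 + 29)) = 4367 - (5 + √(-19 + 29) - 23) = 4367 - (5 + √10 - 23) = 4367 - (-18 + √10) = 4367 + (18 - √10) = 4385 - √10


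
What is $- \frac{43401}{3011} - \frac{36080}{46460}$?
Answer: $- \frac{106252367}{6994553} \approx -15.191$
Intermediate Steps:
$- \frac{43401}{3011} - \frac{36080}{46460} = \left(-43401\right) \frac{1}{3011} - \frac{1804}{2323} = - \frac{43401}{3011} - \frac{1804}{2323} = - \frac{106252367}{6994553}$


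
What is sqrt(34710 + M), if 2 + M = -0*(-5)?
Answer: 2*sqrt(8677) ≈ 186.30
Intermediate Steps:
M = -2 (M = -2 - 0*(-5) = -2 - 948*0 = -2 + 0 = -2)
sqrt(34710 + M) = sqrt(34710 - 2) = sqrt(34708) = 2*sqrt(8677)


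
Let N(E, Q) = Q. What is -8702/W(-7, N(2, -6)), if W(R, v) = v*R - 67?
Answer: 8702/25 ≈ 348.08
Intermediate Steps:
W(R, v) = -67 + R*v (W(R, v) = R*v - 67 = -67 + R*v)
-8702/W(-7, N(2, -6)) = -8702/(-67 - 7*(-6)) = -8702/(-67 + 42) = -8702/(-25) = -8702*(-1/25) = 8702/25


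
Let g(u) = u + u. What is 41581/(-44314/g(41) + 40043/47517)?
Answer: -81007979457/1051192406 ≈ -77.063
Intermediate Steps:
g(u) = 2*u
41581/(-44314/g(41) + 40043/47517) = 41581/(-44314/(2*41) + 40043/47517) = 41581/(-44314/82 + 40043*(1/47517)) = 41581/(-44314*1/82 + 40043/47517) = 41581/(-22157/41 + 40043/47517) = 41581/(-1051192406/1948197) = 41581*(-1948197/1051192406) = -81007979457/1051192406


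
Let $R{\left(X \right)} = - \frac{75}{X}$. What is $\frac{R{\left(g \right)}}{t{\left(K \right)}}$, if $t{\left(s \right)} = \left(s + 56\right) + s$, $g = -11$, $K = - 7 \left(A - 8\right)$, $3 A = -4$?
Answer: $\frac{45}{1232} \approx 0.036526$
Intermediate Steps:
$A = - \frac{4}{3}$ ($A = \frac{1}{3} \left(-4\right) = - \frac{4}{3} \approx -1.3333$)
$K = \frac{196}{3}$ ($K = - 7 \left(- \frac{4}{3} - 8\right) = \left(-7\right) \left(- \frac{28}{3}\right) = \frac{196}{3} \approx 65.333$)
$t{\left(s \right)} = 56 + 2 s$ ($t{\left(s \right)} = \left(56 + s\right) + s = 56 + 2 s$)
$\frac{R{\left(g \right)}}{t{\left(K \right)}} = \frac{\left(-75\right) \frac{1}{-11}}{56 + 2 \cdot \frac{196}{3}} = \frac{\left(-75\right) \left(- \frac{1}{11}\right)}{56 + \frac{392}{3}} = \frac{75}{11 \cdot \frac{560}{3}} = \frac{75}{11} \cdot \frac{3}{560} = \frac{45}{1232}$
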